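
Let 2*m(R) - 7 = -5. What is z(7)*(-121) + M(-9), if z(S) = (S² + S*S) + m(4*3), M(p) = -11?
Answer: -11990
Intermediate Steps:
m(R) = 1 (m(R) = 7/2 + (½)*(-5) = 7/2 - 5/2 = 1)
z(S) = 1 + 2*S² (z(S) = (S² + S*S) + 1 = (S² + S²) + 1 = 2*S² + 1 = 1 + 2*S²)
z(7)*(-121) + M(-9) = (1 + 2*7²)*(-121) - 11 = (1 + 2*49)*(-121) - 11 = (1 + 98)*(-121) - 11 = 99*(-121) - 11 = -11979 - 11 = -11990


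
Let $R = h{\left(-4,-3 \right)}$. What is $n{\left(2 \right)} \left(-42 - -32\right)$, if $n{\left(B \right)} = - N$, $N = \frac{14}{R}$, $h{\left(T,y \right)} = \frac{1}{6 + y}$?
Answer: $420$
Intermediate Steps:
$R = \frac{1}{3}$ ($R = \frac{1}{6 - 3} = \frac{1}{3} \approx 0.33333$)
$N = 42$ ($N = 14 \frac{1}{\frac{1}{3}} = 14 \cdot 3 = 42$)
$n{\left(B \right)} = -42$ ($n{\left(B \right)} = \left(-1\right) 42 = -42$)
$n{\left(2 \right)} \left(-42 - -32\right) = - 42 \left(-42 - -32\right) = - 42 \left(-42 + 32\right) = \left(-42\right) \left(-10\right) = 420$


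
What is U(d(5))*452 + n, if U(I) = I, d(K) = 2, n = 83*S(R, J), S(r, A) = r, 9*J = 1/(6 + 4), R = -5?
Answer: 489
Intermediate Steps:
J = 1/90 (J = 1/(9*(6 + 4)) = (1/9)/10 = (1/9)*(1/10) = 1/90 ≈ 0.011111)
n = -415 (n = 83*(-5) = -415)
U(d(5))*452 + n = 2*452 - 415 = 904 - 415 = 489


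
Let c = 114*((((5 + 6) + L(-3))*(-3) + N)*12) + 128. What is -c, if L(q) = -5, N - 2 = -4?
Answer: 27232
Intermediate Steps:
N = -2 (N = 2 - 4 = -2)
c = -27232 (c = 114*((((5 + 6) - 5)*(-3) - 2)*12) + 128 = 114*(((11 - 5)*(-3) - 2)*12) + 128 = 114*((6*(-3) - 2)*12) + 128 = 114*((-18 - 2)*12) + 128 = 114*(-20*12) + 128 = 114*(-240) + 128 = -27360 + 128 = -27232)
-c = -1*(-27232) = 27232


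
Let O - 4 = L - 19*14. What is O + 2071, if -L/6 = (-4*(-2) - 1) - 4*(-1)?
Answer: 1743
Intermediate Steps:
L = -66 (L = -6*((-4*(-2) - 1) - 4*(-1)) = -6*((8 - 1) + 4) = -6*(7 + 4) = -6*11 = -66)
O = -328 (O = 4 + (-66 - 19*14) = 4 + (-66 - 266) = 4 - 332 = -328)
O + 2071 = -328 + 2071 = 1743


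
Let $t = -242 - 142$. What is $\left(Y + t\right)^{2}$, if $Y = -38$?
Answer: $178084$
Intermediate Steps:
$t = -384$ ($t = -242 - 142 = -384$)
$\left(Y + t\right)^{2} = \left(-38 - 384\right)^{2} = \left(-422\right)^{2} = 178084$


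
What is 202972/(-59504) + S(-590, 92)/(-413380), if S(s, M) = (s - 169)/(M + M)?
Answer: -3813832723/1118080160 ≈ -3.4111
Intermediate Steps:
S(s, M) = (-169 + s)/(2*M) (S(s, M) = (-169 + s)/((2*M)) = (-169 + s)*(1/(2*M)) = (-169 + s)/(2*M))
202972/(-59504) + S(-590, 92)/(-413380) = 202972/(-59504) + ((½)*(-169 - 590)/92)/(-413380) = 202972*(-1/59504) + ((½)*(1/92)*(-759))*(-1/413380) = -50743/14876 - 33/8*(-1/413380) = -50743/14876 + 3/300640 = -3813832723/1118080160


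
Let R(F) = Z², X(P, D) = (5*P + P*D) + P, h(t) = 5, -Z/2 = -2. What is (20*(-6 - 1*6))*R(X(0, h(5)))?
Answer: -3840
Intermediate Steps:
Z = 4 (Z = -2*(-2) = 4)
X(P, D) = 6*P + D*P (X(P, D) = (5*P + D*P) + P = 6*P + D*P)
R(F) = 16 (R(F) = 4² = 16)
(20*(-6 - 1*6))*R(X(0, h(5))) = (20*(-6 - 1*6))*16 = (20*(-6 - 6))*16 = (20*(-12))*16 = -240*16 = -3840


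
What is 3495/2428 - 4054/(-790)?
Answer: 6302081/959060 ≈ 6.5711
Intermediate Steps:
3495/2428 - 4054/(-790) = 3495*(1/2428) - 4054*(-1/790) = 3495/2428 + 2027/395 = 6302081/959060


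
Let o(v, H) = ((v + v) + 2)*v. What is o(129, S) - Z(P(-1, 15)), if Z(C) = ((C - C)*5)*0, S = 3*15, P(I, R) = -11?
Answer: 33540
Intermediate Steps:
S = 45
o(v, H) = v*(2 + 2*v) (o(v, H) = (2*v + 2)*v = (2 + 2*v)*v = v*(2 + 2*v))
Z(C) = 0 (Z(C) = (0*5)*0 = 0*0 = 0)
o(129, S) - Z(P(-1, 15)) = 2*129*(1 + 129) - 1*0 = 2*129*130 + 0 = 33540 + 0 = 33540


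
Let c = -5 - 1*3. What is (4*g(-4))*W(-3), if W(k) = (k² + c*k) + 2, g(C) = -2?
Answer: -280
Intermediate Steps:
c = -8 (c = -5 - 3 = -8)
W(k) = 2 + k² - 8*k (W(k) = (k² - 8*k) + 2 = 2 + k² - 8*k)
(4*g(-4))*W(-3) = (4*(-2))*(2 + (-3)² - 8*(-3)) = -8*(2 + 9 + 24) = -8*35 = -280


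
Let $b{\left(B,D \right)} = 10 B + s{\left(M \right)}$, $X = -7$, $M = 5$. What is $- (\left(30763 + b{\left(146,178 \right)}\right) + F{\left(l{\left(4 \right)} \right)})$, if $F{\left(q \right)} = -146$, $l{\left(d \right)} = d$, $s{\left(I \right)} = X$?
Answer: $-32070$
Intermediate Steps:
$s{\left(I \right)} = -7$
$b{\left(B,D \right)} = -7 + 10 B$ ($b{\left(B,D \right)} = 10 B - 7 = -7 + 10 B$)
$- (\left(30763 + b{\left(146,178 \right)}\right) + F{\left(l{\left(4 \right)} \right)}) = - (\left(30763 + \left(-7 + 10 \cdot 146\right)\right) - 146) = - (\left(30763 + \left(-7 + 1460\right)\right) - 146) = - (\left(30763 + 1453\right) - 146) = - (32216 - 146) = \left(-1\right) 32070 = -32070$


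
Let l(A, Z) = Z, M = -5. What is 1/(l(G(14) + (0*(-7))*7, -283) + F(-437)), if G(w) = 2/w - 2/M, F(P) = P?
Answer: -1/720 ≈ -0.0013889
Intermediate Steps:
G(w) = 2/5 + 2/w (G(w) = 2/w - 2/(-5) = 2/w - 2*(-1/5) = 2/w + 2/5 = 2/5 + 2/w)
1/(l(G(14) + (0*(-7))*7, -283) + F(-437)) = 1/(-283 - 437) = 1/(-720) = -1/720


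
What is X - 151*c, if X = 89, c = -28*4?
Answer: 17001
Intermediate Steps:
c = -112
X - 151*c = 89 - 151*(-112) = 89 + 16912 = 17001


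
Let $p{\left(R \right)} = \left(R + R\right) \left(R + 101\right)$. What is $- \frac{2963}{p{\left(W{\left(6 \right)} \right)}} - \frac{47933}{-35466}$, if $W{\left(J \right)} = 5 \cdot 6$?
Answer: $\frac{45277937}{46460460} \approx 0.97455$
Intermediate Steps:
$W{\left(J \right)} = 30$
$p{\left(R \right)} = 2 R \left(101 + R\right)$
$- \frac{2963}{p{\left(W{\left(6 \right)} \right)}} - \frac{47933}{-35466} = - \frac{2963}{2 \cdot 30 \left(101 + 30\right)} - \frac{47933}{-35466} = - \frac{2963}{2 \cdot 30 \cdot 131} - - \frac{47933}{35466} = - \frac{2963}{7860} + \frac{47933}{35466} = \frac{45277937}{46460460}$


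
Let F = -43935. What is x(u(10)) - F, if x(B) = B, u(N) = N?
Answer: 43945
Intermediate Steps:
x(u(10)) - F = 10 - 1*(-43935) = 10 + 43935 = 43945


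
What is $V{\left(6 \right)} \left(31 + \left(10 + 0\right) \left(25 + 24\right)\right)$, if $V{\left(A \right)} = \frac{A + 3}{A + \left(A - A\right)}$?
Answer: $\frac{1563}{2} \approx 781.5$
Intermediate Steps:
$V{\left(A \right)} = \frac{3 + A}{A}$ ($V{\left(A \right)} = \frac{3 + A}{A + 0} = \frac{3 + A}{A}$)
$V{\left(6 \right)} \left(31 + \left(10 + 0\right) \left(25 + 24\right)\right) = \frac{3 + 6}{6} \left(31 + \left(10 + 0\right) \left(25 + 24\right)\right) = \frac{1}{6} \cdot 9 \left(31 + 10 \cdot 49\right) = \frac{3 \left(31 + 490\right)}{2} = \frac{3}{2} \cdot 521 = \frac{1563}{2}$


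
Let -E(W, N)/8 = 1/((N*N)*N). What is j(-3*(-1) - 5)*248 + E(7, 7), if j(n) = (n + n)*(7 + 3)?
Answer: -3402568/343 ≈ -9920.0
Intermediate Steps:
j(n) = 20*n (j(n) = (2*n)*10 = 20*n)
E(W, N) = -8/N**3
j(-3*(-1) - 5)*248 + E(7, 7) = (20*(-3*(-1) - 5))*248 - 8/7**3 = (20*(3 - 5))*248 - 8*1/343 = (20*(-2))*248 - 8/343 = -40*248 - 8/343 = -9920 - 8/343 = -3402568/343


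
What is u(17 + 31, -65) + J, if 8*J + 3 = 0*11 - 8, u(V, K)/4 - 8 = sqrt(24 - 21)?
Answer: 245/8 + 4*sqrt(3) ≈ 37.553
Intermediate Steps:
u(V, K) = 32 + 4*sqrt(3) (u(V, K) = 32 + 4*sqrt(24 - 21) = 32 + 4*sqrt(3))
J = -11/8 (J = -3/8 + (0*11 - 8)/8 = -3/8 + (0 - 8)/8 = -3/8 + (1/8)*(-8) = -3/8 - 1 = -11/8 ≈ -1.3750)
u(17 + 31, -65) + J = (32 + 4*sqrt(3)) - 11/8 = 245/8 + 4*sqrt(3)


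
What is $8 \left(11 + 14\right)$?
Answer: $200$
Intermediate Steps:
$8 \left(11 + 14\right) = 8 \cdot 25 = 200$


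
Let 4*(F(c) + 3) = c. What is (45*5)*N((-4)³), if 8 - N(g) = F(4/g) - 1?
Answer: 173025/64 ≈ 2703.5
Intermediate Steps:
F(c) = -3 + c/4
N(g) = 12 - 1/g (N(g) = 8 - ((-3 + (4/g)/4) - 1) = 8 - ((-3 + 1/g) - 1) = 8 - (-4 + 1/g) = 8 + (4 - 1/g) = 12 - 1/g)
(45*5)*N((-4)³) = (45*5)*(12 - 1/((-4)³)) = 225*(12 - 1/(-64)) = 225*(12 - 1*(-1/64)) = 225*(12 + 1/64) = 225*(769/64) = 173025/64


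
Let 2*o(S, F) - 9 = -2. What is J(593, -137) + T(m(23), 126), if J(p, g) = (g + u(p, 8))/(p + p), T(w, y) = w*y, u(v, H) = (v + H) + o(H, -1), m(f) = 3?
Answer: 897551/2372 ≈ 378.39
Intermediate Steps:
o(S, F) = 7/2 (o(S, F) = 9/2 + (1/2)*(-2) = 9/2 - 1 = 7/2)
u(v, H) = 7/2 + H + v (u(v, H) = (v + H) + 7/2 = (H + v) + 7/2 = 7/2 + H + v)
J(p, g) = (23/2 + g + p)/(2*p) (J(p, g) = (g + (7/2 + 8 + p))/(p + p) = (g + (23/2 + p))/((2*p)) = (23/2 + g + p)*(1/(2*p)) = (23/2 + g + p)/(2*p))
J(593, -137) + T(m(23), 126) = (1/4)*(23 + 2*(-137) + 2*593)/593 + 3*126 = (1/4)*(1/593)*(23 - 274 + 1186) + 378 = (1/4)*(1/593)*935 + 378 = 935/2372 + 378 = 897551/2372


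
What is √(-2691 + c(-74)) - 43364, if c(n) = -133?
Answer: -43364 + 2*I*√706 ≈ -43364.0 + 53.141*I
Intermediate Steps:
√(-2691 + c(-74)) - 43364 = √(-2691 - 133) - 43364 = √(-2824) - 43364 = 2*I*√706 - 43364 = -43364 + 2*I*√706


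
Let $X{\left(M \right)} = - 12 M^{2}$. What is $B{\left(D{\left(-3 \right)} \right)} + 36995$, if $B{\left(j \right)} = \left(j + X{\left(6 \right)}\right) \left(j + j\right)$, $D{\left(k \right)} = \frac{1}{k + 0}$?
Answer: $\frac{335549}{9} \approx 37283.0$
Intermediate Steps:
$D{\left(k \right)} = \frac{1}{k}$
$B{\left(j \right)} = 2 j \left(-432 + j\right)$ ($B{\left(j \right)} = \left(j - 12 \cdot 6^{2}\right) \left(j + j\right) = \left(j - 432\right) 2 j = \left(-432 + j\right) 2 j = 2 j \left(-432 + j\right)$)
$B{\left(D{\left(-3 \right)} \right)} + 36995 = \frac{2 \left(-432 + \frac{1}{-3}\right)}{-3} + 36995 = 2 \left(- \frac{1}{3}\right) \left(-432 - \frac{1}{3}\right) + 36995 = 2 \left(- \frac{1}{3}\right) \left(- \frac{1297}{3}\right) + 36995 = \frac{2594}{9} + 36995 = \frac{335549}{9}$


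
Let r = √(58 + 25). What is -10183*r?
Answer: -10183*√83 ≈ -92772.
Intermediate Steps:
r = √83 ≈ 9.1104
-10183*r = -10183*√83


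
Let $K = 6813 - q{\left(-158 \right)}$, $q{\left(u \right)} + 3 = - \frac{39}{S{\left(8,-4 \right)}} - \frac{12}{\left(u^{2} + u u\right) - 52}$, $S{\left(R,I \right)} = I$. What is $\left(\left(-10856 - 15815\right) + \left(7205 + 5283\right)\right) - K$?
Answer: $- \frac{1046859845}{49876} \approx -20989.0$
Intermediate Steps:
$q{\left(u \right)} = \frac{27}{4} - \frac{12}{-52 + 2 u^{2}}$ ($q{\left(u \right)} = -3 - \left(- \frac{39}{4} + \frac{12}{\left(u^{2} + u u\right) - 52}\right) = -3 - \left(- \frac{39}{4} + \frac{12}{\left(u^{2} + u^{2}\right) - 52}\right) = -3 + \left(\frac{39}{4} - \frac{12}{2 u^{2} - 52}\right) = -3 + \left(\frac{39}{4} - \frac{12}{-52 + 2 u^{2}}\right) = \frac{27}{4} - \frac{12}{-52 + 2 u^{2}}$)
$K = \frac{339468537}{49876}$ ($K = 6813 - \frac{3 \left(-242 + 9 \left(-158\right)^{2}\right)}{4 \left(-26 + \left(-158\right)^{2}\right)} = 6813 - \frac{3 \left(-242 + 9 \cdot 24964\right)}{4 \left(-26 + 24964\right)} = 6813 - \frac{3 \left(-242 + 224676\right)}{4 \cdot 24938} = 6813 - \frac{3}{4} \cdot \frac{1}{24938} \cdot 224434 = 6813 - \frac{336651}{49876} = \frac{339468537}{49876} \approx 6806.3$)
$\left(\left(-10856 - 15815\right) + \left(7205 + 5283\right)\right) - K = \left(\left(-10856 - 15815\right) + \left(7205 + 5283\right)\right) - \frac{339468537}{49876} = \left(-26671 + 12488\right) - \frac{339468537}{49876} = -14183 - \frac{339468537}{49876} = - \frac{1046859845}{49876}$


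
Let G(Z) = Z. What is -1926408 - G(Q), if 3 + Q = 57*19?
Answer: -1927488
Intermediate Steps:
Q = 1080 (Q = -3 + 57*19 = -3 + 1083 = 1080)
-1926408 - G(Q) = -1926408 - 1*1080 = -1926408 - 1080 = -1927488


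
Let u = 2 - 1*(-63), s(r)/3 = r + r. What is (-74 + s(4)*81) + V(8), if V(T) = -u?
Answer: 1805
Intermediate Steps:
s(r) = 6*r (s(r) = 3*(r + r) = 3*(2*r) = 6*r)
u = 65 (u = 2 + 63 = 65)
V(T) = -65 (V(T) = -1*65 = -65)
(-74 + s(4)*81) + V(8) = (-74 + (6*4)*81) - 65 = (-74 + 24*81) - 65 = (-74 + 1944) - 65 = 1870 - 65 = 1805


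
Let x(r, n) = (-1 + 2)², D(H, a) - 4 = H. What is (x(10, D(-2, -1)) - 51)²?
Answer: 2500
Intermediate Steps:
D(H, a) = 4 + H
x(r, n) = 1 (x(r, n) = 1² = 1)
(x(10, D(-2, -1)) - 51)² = (1 - 51)² = (-50)² = 2500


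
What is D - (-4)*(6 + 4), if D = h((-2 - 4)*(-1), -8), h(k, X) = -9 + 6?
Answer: 37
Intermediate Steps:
h(k, X) = -3
D = -3
D - (-4)*(6 + 4) = -3 - (-4)*(6 + 4) = -3 - (-4)*10 = -3 - 1*(-40) = -3 + 40 = 37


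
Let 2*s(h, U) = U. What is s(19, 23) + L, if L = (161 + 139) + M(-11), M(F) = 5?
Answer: 633/2 ≈ 316.50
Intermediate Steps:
s(h, U) = U/2
L = 305 (L = (161 + 139) + 5 = 300 + 5 = 305)
s(19, 23) + L = (½)*23 + 305 = 23/2 + 305 = 633/2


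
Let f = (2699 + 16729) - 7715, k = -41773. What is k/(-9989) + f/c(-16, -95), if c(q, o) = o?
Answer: -113032722/948955 ≈ -119.11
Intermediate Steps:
f = 11713 (f = 19428 - 7715 = 11713)
k/(-9989) + f/c(-16, -95) = -41773/(-9989) + 11713/(-95) = -41773*(-1/9989) + 11713*(-1/95) = 41773/9989 - 11713/95 = -113032722/948955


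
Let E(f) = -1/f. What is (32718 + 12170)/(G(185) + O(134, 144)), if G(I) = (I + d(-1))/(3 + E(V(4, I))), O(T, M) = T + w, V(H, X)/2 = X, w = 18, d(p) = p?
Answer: 6222599/29581 ≈ 210.36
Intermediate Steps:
V(H, X) = 2*X
O(T, M) = 18 + T (O(T, M) = T + 18 = 18 + T)
G(I) = (-1 + I)/(3 - 1/(2*I)) (G(I) = (I - 1)/(3 - 1/(2*I)) = (-1 + I)/(3 - 1/(2*I)))
(32718 + 12170)/(G(185) + O(134, 144)) = (32718 + 12170)/(2*185*(-1 + 185)/(-1 + 6*185) + (18 + 134)) = 44888/(2*185*184/(-1 + 1110) + 152) = 44888/(2*185*184/1109 + 152) = 44888/(2*185*(1/1109)*184 + 152) = 44888/(68080/1109 + 152) = 44888/(236648/1109) = 44888*(1109/236648) = 6222599/29581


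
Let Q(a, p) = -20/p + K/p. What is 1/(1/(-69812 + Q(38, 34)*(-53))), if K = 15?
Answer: -2373343/34 ≈ -69804.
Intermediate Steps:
Q(a, p) = -5/p (Q(a, p) = -20/p + 15/p = -5/p)
1/(1/(-69812 + Q(38, 34)*(-53))) = 1/(1/(-69812 - 5/34*(-53))) = 1/(1/(-69812 + 265/34)) = 1/(1/(-2373343/34)) = 1/(-34/2373343) = -2373343/34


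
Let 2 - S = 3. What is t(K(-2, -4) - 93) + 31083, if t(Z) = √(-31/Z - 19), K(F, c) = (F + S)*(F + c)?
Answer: 31083 + I*√4182/15 ≈ 31083.0 + 4.3112*I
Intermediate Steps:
S = -1 (S = 2 - 1*3 = 2 - 3 = -1)
K(F, c) = (-1 + F)*(F + c) (K(F, c) = (F - 1)*(F + c) = (-1 + F)*(F + c))
t(Z) = √(-19 - 31/Z)
t(K(-2, -4) - 93) + 31083 = √(-19 - 31/(((-2)² - 1*(-2) - 1*(-4) - 2*(-4)) - 93)) + 31083 = √(-19 - 31/((4 + 2 + 4 + 8) - 93)) + 31083 = √(-19 - 31/(18 - 93)) + 31083 = √(-19 - 31/(-75)) + 31083 = √(-19 - 31*(-1/75)) + 31083 = √(-19 + 31/75) + 31083 = √(-1394/75) + 31083 = I*√4182/15 + 31083 = 31083 + I*√4182/15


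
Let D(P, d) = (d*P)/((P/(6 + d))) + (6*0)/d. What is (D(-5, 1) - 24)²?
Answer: 289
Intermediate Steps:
D(P, d) = d*(6 + d) (D(P, d) = (P*d)*((6 + d)/P) + 0/d = d*(6 + d) + 0 = d*(6 + d))
(D(-5, 1) - 24)² = (1*(6 + 1) - 24)² = (1*7 - 24)² = (7 - 24)² = (-17)² = 289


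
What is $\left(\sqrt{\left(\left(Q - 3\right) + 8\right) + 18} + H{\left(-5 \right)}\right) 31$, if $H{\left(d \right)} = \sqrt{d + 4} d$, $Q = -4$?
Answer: $- 155 i + 31 \sqrt{19} \approx 135.13 - 155.0 i$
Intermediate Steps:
$H{\left(d \right)} = d \sqrt{4 + d}$ ($H{\left(d \right)} = \sqrt{4 + d} d = d \sqrt{4 + d}$)
$\left(\sqrt{\left(\left(Q - 3\right) + 8\right) + 18} + H{\left(-5 \right)}\right) 31 = \left(\sqrt{\left(\left(-4 - 3\right) + 8\right) + 18} - 5 \sqrt{4 - 5}\right) 31 = \left(\sqrt{\left(-7 + 8\right) + 18} - 5 \sqrt{-1}\right) 31 = \left(\sqrt{1 + 18} - 5 i\right) 31 = \left(\sqrt{19} - 5 i\right) 31 = - 155 i + 31 \sqrt{19}$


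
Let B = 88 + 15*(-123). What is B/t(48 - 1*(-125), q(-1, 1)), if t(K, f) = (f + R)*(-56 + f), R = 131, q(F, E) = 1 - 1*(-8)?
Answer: 251/940 ≈ 0.26702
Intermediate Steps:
q(F, E) = 9 (q(F, E) = 1 + 8 = 9)
t(K, f) = (-56 + f)*(131 + f) (t(K, f) = (f + 131)*(-56 + f) = (131 + f)*(-56 + f) = (-56 + f)*(131 + f))
B = -1757 (B = 88 - 1845 = -1757)
B/t(48 - 1*(-125), q(-1, 1)) = -1757/(-7336 + 9**2 + 75*9) = -1757/(-7336 + 81 + 675) = -1757/(-6580) = -1757*(-1/6580) = 251/940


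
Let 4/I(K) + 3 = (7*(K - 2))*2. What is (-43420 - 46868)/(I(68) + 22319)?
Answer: -83155248/20555803 ≈ -4.0453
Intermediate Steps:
I(K) = 4/(-31 + 14*K) (I(K) = 4/(-3 + (7*(K - 2))*2) = 4/(-3 + (7*(-2 + K))*2) = 4/(-3 + (-14 + 7*K)*2) = 4/(-3 + (-28 + 14*K)) = 4/(-31 + 14*K))
(-43420 - 46868)/(I(68) + 22319) = (-43420 - 46868)/(4/(-31 + 14*68) + 22319) = -90288/(4/(-31 + 952) + 22319) = -90288/(4/921 + 22319) = -90288/20555803/921 = -90288*921/20555803 = -83155248/20555803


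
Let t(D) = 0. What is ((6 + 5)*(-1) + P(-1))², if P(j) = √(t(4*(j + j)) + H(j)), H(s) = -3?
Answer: (-11 + I*√3)² ≈ 118.0 - 38.105*I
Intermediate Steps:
P(j) = I*√3 (P(j) = √(0 - 3) = √(-3) = I*√3)
((6 + 5)*(-1) + P(-1))² = ((6 + 5)*(-1) + I*√3)² = (11*(-1) + I*√3)² = (-11 + I*√3)²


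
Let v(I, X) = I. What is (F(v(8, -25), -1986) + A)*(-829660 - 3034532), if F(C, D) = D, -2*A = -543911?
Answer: -1043213982144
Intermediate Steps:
A = 543911/2 (A = -½*(-543911) = 543911/2 ≈ 2.7196e+5)
(F(v(8, -25), -1986) + A)*(-829660 - 3034532) = (-1986 + 543911/2)*(-829660 - 3034532) = (539939/2)*(-3864192) = -1043213982144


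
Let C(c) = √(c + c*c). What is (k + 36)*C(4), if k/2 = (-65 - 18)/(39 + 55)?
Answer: 3218*√5/47 ≈ 153.10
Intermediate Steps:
C(c) = √(c + c²)
k = -83/47 (k = 2*((-65 - 18)/(39 + 55)) = 2*(-83/94) = -83/47 ≈ -1.7660)
(k + 36)*C(4) = (-83/47 + 36)*√(4*(1 + 4)) = 1609*√(4*5)/47 = 1609*√20/47 = 1609*(2*√5)/47 = 3218*√5/47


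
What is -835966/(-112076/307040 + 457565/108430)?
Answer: -695781757984880/3208458923 ≈ -2.1686e+5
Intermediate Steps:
-835966/(-112076/307040 + 457565/108430) = -835966/(-112076*1/307040 + 457565*(1/108430)) = -835966/(-28019/76760 + 91513/21686) = -835966/3208458923/832308680 = -835966*832308680/3208458923 = -695781757984880/3208458923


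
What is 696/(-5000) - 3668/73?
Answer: -2298851/45625 ≈ -50.386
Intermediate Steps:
696/(-5000) - 3668/73 = 696*(-1/5000) - 3668*1/73 = -87/625 - 3668/73 = -2298851/45625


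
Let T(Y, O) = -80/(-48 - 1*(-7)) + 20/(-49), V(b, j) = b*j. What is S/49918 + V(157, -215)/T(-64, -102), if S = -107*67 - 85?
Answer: -338515150621/15474580 ≈ -21876.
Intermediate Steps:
T(Y, O) = 3100/2009 (T(Y, O) = -80/(-48 + 7) + 20*(-1/49) = -80/(-41) - 20/49 = -80*(-1/41) - 20/49 = 80/41 - 20/49 = 3100/2009)
S = -7254 (S = -7169 - 85 = -7254)
S/49918 + V(157, -215)/T(-64, -102) = -7254/49918 + (157*(-215))/(3100/2009) = -7254*1/49918 - 33755*2009/3100 = -3627/24959 - 13562759/620 = -338515150621/15474580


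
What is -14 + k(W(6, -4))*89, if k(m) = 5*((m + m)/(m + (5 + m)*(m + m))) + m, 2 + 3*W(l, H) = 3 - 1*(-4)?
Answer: 25339/129 ≈ 196.43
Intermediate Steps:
W(l, H) = 5/3 (W(l, H) = -2/3 + (3 - 1*(-4))/3 = -2/3 + (3 + 4)/3 = -2/3 + (1/3)*7 = -2/3 + 7/3 = 5/3)
k(m) = m + 10*m/(m + 2*m*(5 + m)) (k(m) = 5*((2*m)/(m + (5 + m)*(2*m))) + m = 5*((2*m)/(m + 2*m*(5 + m))) + m = 5*(2*m/(m + 2*m*(5 + m))) + m = 10*m/(m + 2*m*(5 + m)) + m = m + 10*m/(m + 2*m*(5 + m)))
-14 + k(W(6, -4))*89 = -14 + ((10 + 2*(5/3)**2 + 11*(5/3))/(11 + 2*(5/3)))*89 = -14 + ((10 + 2*(25/9) + 55/3)/(11 + 10/3))*89 = -14 + ((10 + 50/9 + 55/3)/(43/3))*89 = -14 + ((3/43)*(305/9))*89 = -14 + (305/129)*89 = -14 + 27145/129 = 25339/129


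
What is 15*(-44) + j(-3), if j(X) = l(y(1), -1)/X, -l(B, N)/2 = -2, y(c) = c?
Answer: -1984/3 ≈ -661.33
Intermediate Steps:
l(B, N) = 4 (l(B, N) = -2*(-2) = 4)
j(X) = 4/X
15*(-44) + j(-3) = 15*(-44) + 4/(-3) = -660 + 4*(-⅓) = -660 - 4/3 = -1984/3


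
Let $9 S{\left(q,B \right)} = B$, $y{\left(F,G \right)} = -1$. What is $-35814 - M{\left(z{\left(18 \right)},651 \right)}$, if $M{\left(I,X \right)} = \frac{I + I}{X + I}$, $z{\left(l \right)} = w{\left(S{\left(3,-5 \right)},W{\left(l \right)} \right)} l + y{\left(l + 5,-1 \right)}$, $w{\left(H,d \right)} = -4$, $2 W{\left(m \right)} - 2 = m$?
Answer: $- \frac{10350173}{289} \approx -35814.0$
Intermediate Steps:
$W{\left(m \right)} = 1 + \frac{m}{2}$
$S{\left(q,B \right)} = \frac{B}{9}$
$z{\left(l \right)} = -1 - 4 l$ ($z{\left(l \right)} = - 4 l - 1 = -1 - 4 l$)
$M{\left(I,X \right)} = \frac{2 I}{I + X}$
$-35814 - M{\left(z{\left(18 \right)},651 \right)} = -35814 - \frac{2 \left(-1 - 72\right)}{\left(-1 - 72\right) + 651} = -35814 - 2 \left(-73\right) \frac{1}{-73 + 651} = -35814 - 2 \left(-73\right) \frac{1}{578} = -35814 - - \frac{73}{289} = -35814 + \frac{73}{289} = - \frac{10350173}{289}$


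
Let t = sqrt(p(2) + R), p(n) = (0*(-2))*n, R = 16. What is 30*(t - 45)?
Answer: -1230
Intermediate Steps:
p(n) = 0 (p(n) = 0*n = 0)
t = 4 (t = sqrt(0 + 16) = sqrt(16) = 4)
30*(t - 45) = 30*(4 - 45) = 30*(-41) = -1230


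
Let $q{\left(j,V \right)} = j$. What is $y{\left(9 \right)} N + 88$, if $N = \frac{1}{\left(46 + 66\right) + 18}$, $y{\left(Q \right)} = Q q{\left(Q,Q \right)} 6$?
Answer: $\frac{5963}{65} \approx 91.738$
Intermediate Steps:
$y{\left(Q \right)} = 6 Q^{2}$ ($y{\left(Q \right)} = Q Q 6 = Q^{2} \cdot 6 = 6 Q^{2}$)
$N = \frac{1}{130}$ ($N = \frac{1}{112 + 18} = \frac{1}{130} \approx 0.0076923$)
$y{\left(9 \right)} N + 88 = 6 \cdot 9^{2} \cdot \frac{1}{130} + 88 = 6 \cdot 81 \cdot \frac{1}{130} + 88 = 486 \cdot \frac{1}{130} + 88 = \frac{243}{65} + 88 = \frac{5963}{65}$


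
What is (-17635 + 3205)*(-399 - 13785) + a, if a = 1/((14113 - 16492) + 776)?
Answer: 328094217359/1603 ≈ 2.0468e+8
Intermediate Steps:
a = -1/1603 (a = 1/(-2379 + 776) = 1/(-1603) = -1/1603 ≈ -0.00062383)
(-17635 + 3205)*(-399 - 13785) + a = (-17635 + 3205)*(-399 - 13785) - 1/1603 = -14430*(-14184) - 1/1603 = 204675120 - 1/1603 = 328094217359/1603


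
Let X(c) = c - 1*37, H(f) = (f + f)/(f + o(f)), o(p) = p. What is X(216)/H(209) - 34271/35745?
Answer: 6364084/35745 ≈ 178.04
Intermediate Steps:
H(f) = 1 (H(f) = (f + f)/(f + f) = (2*f)/((2*f)) = (2*f)*(1/(2*f)) = 1)
X(c) = -37 + c (X(c) = c - 37 = -37 + c)
X(216)/H(209) - 34271/35745 = (-37 + 216)/1 - 34271/35745 = 179*1 - 34271*1/35745 = 179 - 34271/35745 = 6364084/35745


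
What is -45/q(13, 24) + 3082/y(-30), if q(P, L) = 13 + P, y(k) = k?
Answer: -40741/390 ≈ -104.46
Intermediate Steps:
-45/q(13, 24) + 3082/y(-30) = -45/(13 + 13) + 3082/(-30) = -45/26 + 3082*(-1/30) = -45*1/26 - 1541/15 = -45/26 - 1541/15 = -40741/390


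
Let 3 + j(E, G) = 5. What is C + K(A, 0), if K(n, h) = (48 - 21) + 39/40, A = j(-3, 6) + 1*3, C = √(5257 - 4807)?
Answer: 1119/40 + 15*√2 ≈ 49.188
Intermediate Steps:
j(E, G) = 2 (j(E, G) = -3 + 5 = 2)
C = 15*√2 (C = √450 = 15*√2 ≈ 21.213)
A = 5 (A = 2 + 1*3 = 2 + 3 = 5)
K(n, h) = 1119/40 (K(n, h) = 27 + 39*(1/40) = 27 + 39/40 = 1119/40)
C + K(A, 0) = 15*√2 + 1119/40 = 1119/40 + 15*√2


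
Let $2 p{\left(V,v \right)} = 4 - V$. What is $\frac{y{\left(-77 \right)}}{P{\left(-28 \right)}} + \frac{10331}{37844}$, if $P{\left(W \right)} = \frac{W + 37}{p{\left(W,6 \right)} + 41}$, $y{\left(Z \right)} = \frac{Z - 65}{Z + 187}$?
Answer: $- \frac{49346941}{6244260} \approx -7.9028$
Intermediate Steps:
$p{\left(V,v \right)} = 2 - \frac{V}{2}$ ($p{\left(V,v \right)} = \frac{4 - V}{2} = 2 - \frac{V}{2}$)
$y{\left(Z \right)} = \frac{-65 + Z}{187 + Z}$
$P{\left(W \right)} = \frac{37 + W}{43 - \frac{W}{2}}$ ($P{\left(W \right)} = \frac{W + 37}{\left(2 - \frac{W}{2}\right) + 41} = \frac{37 + W}{43 - \frac{W}{2}}$)
$\frac{y{\left(-77 \right)}}{P{\left(-28 \right)}} + \frac{10331}{37844} = \frac{\frac{1}{187 - 77} \left(-65 - 77\right)}{2 \frac{1}{-86 - 28} \left(-37 - -28\right)} + \frac{10331}{37844} = \frac{\frac{1}{110} \left(-142\right)}{2 \frac{1}{-114} \left(-37 + 28\right)} + 10331 \cdot \frac{1}{37844} = \frac{\frac{1}{110} \left(-142\right)}{2 \left(- \frac{1}{114}\right) \left(-9\right)} + \frac{10331}{37844} = - \frac{71}{55 \cdot \frac{3}{19}} + \frac{10331}{37844} = \left(- \frac{71}{55}\right) \frac{19}{3} + \frac{10331}{37844} = - \frac{1349}{165} + \frac{10331}{37844} = - \frac{49346941}{6244260}$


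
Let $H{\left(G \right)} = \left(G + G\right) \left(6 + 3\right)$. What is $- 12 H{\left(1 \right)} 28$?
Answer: $-6048$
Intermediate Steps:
$H{\left(G \right)} = 18 G$ ($H{\left(G \right)} = 2 G 9 = 18 G$)
$- 12 H{\left(1 \right)} 28 = - 12 \cdot 18 \cdot 1 \cdot 28 = \left(-12\right) 18 \cdot 28 = \left(-216\right) 28 = -6048$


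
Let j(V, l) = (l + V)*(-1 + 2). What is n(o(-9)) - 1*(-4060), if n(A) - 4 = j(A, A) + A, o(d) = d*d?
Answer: 4307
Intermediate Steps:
o(d) = d²
j(V, l) = V + l (j(V, l) = (V + l)*1 = V + l)
n(A) = 4 + 3*A (n(A) = 4 + ((A + A) + A) = 4 + (2*A + A) = 4 + 3*A)
n(o(-9)) - 1*(-4060) = (4 + 3*(-9)²) - 1*(-4060) = (4 + 3*81) + 4060 = (4 + 243) + 4060 = 247 + 4060 = 4307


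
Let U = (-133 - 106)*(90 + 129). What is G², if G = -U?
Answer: 2739580281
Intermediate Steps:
U = -52341 (U = -239*219 = -52341)
G = 52341 (G = -1*(-52341) = 52341)
G² = 52341² = 2739580281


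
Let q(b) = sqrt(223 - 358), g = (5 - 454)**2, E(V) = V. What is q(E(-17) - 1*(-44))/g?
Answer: 3*I*sqrt(15)/201601 ≈ 5.7633e-5*I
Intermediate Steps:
g = 201601 (g = (-449)**2 = 201601)
q(b) = 3*I*sqrt(15) (q(b) = sqrt(-135) = 3*I*sqrt(15))
q(E(-17) - 1*(-44))/g = (3*I*sqrt(15))/201601 = (3*I*sqrt(15))*(1/201601) = 3*I*sqrt(15)/201601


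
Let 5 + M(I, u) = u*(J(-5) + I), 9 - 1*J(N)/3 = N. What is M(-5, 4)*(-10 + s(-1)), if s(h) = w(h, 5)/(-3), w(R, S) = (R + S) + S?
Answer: -1859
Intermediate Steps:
J(N) = 27 - 3*N
w(R, S) = R + 2*S
M(I, u) = -5 + u*(42 + I) (M(I, u) = -5 + u*((27 - 3*(-5)) + I) = -5 + u*((27 + 15) + I) = -5 + u*(42 + I))
s(h) = -10/3 - h/3 (s(h) = (h + 2*5)/(-3) = (h + 10)*(-1/3) = (10 + h)*(-1/3) = -10/3 - h/3)
M(-5, 4)*(-10 + s(-1)) = (-5 + 42*4 - 5*4)*(-10 + (-10/3 - 1/3*(-1))) = (-5 + 168 - 20)*(-10 + (-10/3 + 1/3)) = 143*(-10 - 3) = 143*(-13) = -1859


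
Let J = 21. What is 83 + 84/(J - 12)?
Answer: 277/3 ≈ 92.333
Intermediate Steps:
83 + 84/(J - 12) = 83 + 84/(21 - 12) = 83 + 84/9 = 83 + (⅑)*84 = 83 + 28/3 = 277/3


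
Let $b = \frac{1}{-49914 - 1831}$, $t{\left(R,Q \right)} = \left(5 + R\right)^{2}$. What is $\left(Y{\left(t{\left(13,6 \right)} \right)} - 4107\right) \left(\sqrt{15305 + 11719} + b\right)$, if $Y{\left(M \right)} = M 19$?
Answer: $- \frac{2049}{51745} + 8196 \sqrt{1689} \approx 3.3683 \cdot 10^{5}$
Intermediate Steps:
$Y{\left(M \right)} = 19 M$
$b = - \frac{1}{51745}$ ($b = \frac{1}{-51745} = - \frac{1}{51745} \approx -1.9326 \cdot 10^{-5}$)
$\left(Y{\left(t{\left(13,6 \right)} \right)} - 4107\right) \left(\sqrt{15305 + 11719} + b\right) = \left(19 \left(5 + 13\right)^{2} - 4107\right) \left(\sqrt{15305 + 11719} - \frac{1}{51745}\right) = \left(19 \cdot 18^{2} - 4107\right) \left(\sqrt{27024} - \frac{1}{51745}\right) = \left(19 \cdot 324 - 4107\right) \left(4 \sqrt{1689} - \frac{1}{51745}\right) = \left(6156 - 4107\right) \left(- \frac{1}{51745} + 4 \sqrt{1689}\right) = 2049 \left(- \frac{1}{51745} + 4 \sqrt{1689}\right) = - \frac{2049}{51745} + 8196 \sqrt{1689}$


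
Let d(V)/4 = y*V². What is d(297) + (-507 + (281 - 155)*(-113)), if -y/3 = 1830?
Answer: -1937084385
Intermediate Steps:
y = -5490 (y = -3*1830 = -5490)
d(V) = -21960*V² (d(V) = 4*(-5490*V²) = -21960*V²)
d(297) + (-507 + (281 - 155)*(-113)) = -21960*297² + (-507 + (281 - 155)*(-113)) = -21960*88209 + (-507 + 126*(-113)) = -1937069640 + (-507 - 14238) = -1937069640 - 14745 = -1937084385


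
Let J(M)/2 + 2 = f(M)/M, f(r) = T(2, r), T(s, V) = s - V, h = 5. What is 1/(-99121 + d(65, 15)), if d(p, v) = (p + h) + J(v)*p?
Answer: -3/298271 ≈ -1.0058e-5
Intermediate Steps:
f(r) = 2 - r
J(M) = -4 + 2*(2 - M)/M (J(M) = -4 + 2*((2 - M)/M) = -4 + 2*(2 - M)/M)
d(p, v) = 5 + p + p*(-6 + 4/v) (d(p, v) = (p + 5) + (-6 + 4/v)*p = (5 + p) + p*(-6 + 4/v) = 5 + p + p*(-6 + 4/v))
1/(-99121 + d(65, 15)) = 1/(-99121 + (5 - 5*65 + 4*65/15)) = 1/(-99121 + (5 - 325 + 4*65*(1/15))) = 1/(-99121 + (5 - 325 + 52/3)) = 1/(-99121 - 908/3) = 1/(-298271/3) = -3/298271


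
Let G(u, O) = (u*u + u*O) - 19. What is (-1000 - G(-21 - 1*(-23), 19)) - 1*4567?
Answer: -5590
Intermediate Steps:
G(u, O) = -19 + u² + O*u (G(u, O) = (u² + O*u) - 19 = -19 + u² + O*u)
(-1000 - G(-21 - 1*(-23), 19)) - 1*4567 = (-1000 - (-19 + (-21 - 1*(-23))² + 19*(-21 - 1*(-23)))) - 1*4567 = (-1000 - (-19 + (-21 + 23)² + 19*(-21 + 23))) - 4567 = (-1000 - (-19 + 2² + 19*2)) - 4567 = (-1000 - (-19 + 4 + 38)) - 4567 = (-1000 - 1*23) - 4567 = (-1000 - 23) - 4567 = -1023 - 4567 = -5590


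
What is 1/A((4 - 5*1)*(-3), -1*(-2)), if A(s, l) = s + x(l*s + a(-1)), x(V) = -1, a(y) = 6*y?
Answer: 1/2 ≈ 0.50000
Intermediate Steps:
A(s, l) = -1 + s (A(s, l) = s - 1 = -1 + s)
1/A((4 - 5*1)*(-3), -1*(-2)) = 1/(-1 + (4 - 5*1)*(-3)) = 1/(-1 + (4 - 5)*(-3)) = 1/(-1 - 1*(-3)) = 1/(-1 + 3) = 1/2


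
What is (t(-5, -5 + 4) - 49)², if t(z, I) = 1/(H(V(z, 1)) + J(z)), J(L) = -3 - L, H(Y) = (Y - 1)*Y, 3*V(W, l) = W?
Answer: 8025889/3364 ≈ 2385.8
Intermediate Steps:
V(W, l) = W/3
H(Y) = Y*(-1 + Y) (H(Y) = (-1 + Y)*Y = Y*(-1 + Y))
t(z, I) = 1/(-3 - z + z*(-1 + z/3)/3) (t(z, I) = 1/((z/3)*(-1 + z/3) + (-3 - z)) = 1/(z*(-1 + z/3)/3 + (-3 - z)) = 1/(-3 - z + z*(-1 + z/3)/3))
(t(-5, -5 + 4) - 49)² = (9/(-27 + (-5)² - 12*(-5)) - 49)² = (9/(-27 + 25 + 60) - 49)² = (9/58 - 49)² = (-2833/58)² = 8025889/3364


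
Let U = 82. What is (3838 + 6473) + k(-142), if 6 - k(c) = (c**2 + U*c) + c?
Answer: 1939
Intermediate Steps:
k(c) = 6 - c**2 - 83*c (k(c) = 6 - ((c**2 + 82*c) + c) = 6 - (c**2 + 83*c) = 6 + (-c**2 - 83*c) = 6 - c**2 - 83*c)
(3838 + 6473) + k(-142) = (3838 + 6473) + (6 - 1*(-142)**2 - 83*(-142)) = 10311 + (6 - 1*20164 + 11786) = 10311 + (6 - 20164 + 11786) = 10311 - 8372 = 1939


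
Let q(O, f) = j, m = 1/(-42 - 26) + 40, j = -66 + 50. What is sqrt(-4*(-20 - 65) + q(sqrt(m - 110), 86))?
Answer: 18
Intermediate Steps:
j = -16
m = 2719/68 (m = 1/(-68) + 40 = -1/68 + 40 = 2719/68 ≈ 39.985)
q(O, f) = -16
sqrt(-4*(-20 - 65) + q(sqrt(m - 110), 86)) = sqrt(-4*(-20 - 65) - 16) = sqrt(-4*(-85) - 16) = sqrt(340 - 16) = sqrt(324) = 18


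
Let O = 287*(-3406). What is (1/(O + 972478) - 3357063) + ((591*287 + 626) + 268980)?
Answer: -14717584961/5044 ≈ -2.9178e+6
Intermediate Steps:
O = -977522
(1/(O + 972478) - 3357063) + ((591*287 + 626) + 268980) = (1/(-977522 + 972478) - 3357063) + ((591*287 + 626) + 268980) = (1/(-5044) - 3357063) + ((169617 + 626) + 268980) = (-1/5044 - 3357063) + (170243 + 268980) = -16933025773/5044 + 439223 = -14717584961/5044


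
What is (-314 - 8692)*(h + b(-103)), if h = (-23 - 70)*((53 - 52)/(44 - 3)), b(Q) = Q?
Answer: 38869896/41 ≈ 9.4805e+5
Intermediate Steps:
h = -93/41 ≈ -2.2683
(-314 - 8692)*(h + b(-103)) = (-314 - 8692)*(-93/41 - 103) = -9006*(-4316/41) = 38869896/41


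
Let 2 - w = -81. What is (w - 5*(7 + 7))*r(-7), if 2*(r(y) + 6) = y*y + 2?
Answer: 507/2 ≈ 253.50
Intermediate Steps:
w = 83 (w = 2 - 1*(-81) = 2 + 81 = 83)
r(y) = -5 + y²/2 (r(y) = -6 + (y*y + 2)/2 = -6 + (y² + 2)/2 = -6 + (2 + y²)/2 = -6 + (1 + y²/2) = -5 + y²/2)
(w - 5*(7 + 7))*r(-7) = (83 - 5*(7 + 7))*(-5 + (½)*(-7)²) = (83 - 5*14)*(-5 + (½)*49) = (83 - 70)*(-5 + 49/2) = 13*(39/2) = 507/2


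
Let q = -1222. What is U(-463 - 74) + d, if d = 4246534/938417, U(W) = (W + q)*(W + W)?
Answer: 1772829736756/938417 ≈ 1.8892e+6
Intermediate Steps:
U(W) = 2*W*(-1222 + W) (U(W) = (W - 1222)*(W + W) = (-1222 + W)*(2*W) = 2*W*(-1222 + W))
d = 4246534/938417 (d = 4246534*(1/938417) = 4246534/938417 ≈ 4.5252)
U(-463 - 74) + d = 2*(-463 - 74)*(-1222 + (-463 - 74)) + 4246534/938417 = 2*(-537)*(-1222 - 537) + 4246534/938417 = 2*(-537)*(-1759) + 4246534/938417 = 1889166 + 4246534/938417 = 1772829736756/938417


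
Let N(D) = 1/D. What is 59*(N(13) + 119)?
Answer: 91332/13 ≈ 7025.5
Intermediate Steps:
59*(N(13) + 119) = 59*(1/13 + 119) = 59*(1548/13) = 91332/13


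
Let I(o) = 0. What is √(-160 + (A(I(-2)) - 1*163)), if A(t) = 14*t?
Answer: I*√323 ≈ 17.972*I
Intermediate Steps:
√(-160 + (A(I(-2)) - 1*163)) = √(-160 + (14*0 - 1*163)) = √(-160 + (0 - 163)) = √(-160 - 163) = √(-323) = I*√323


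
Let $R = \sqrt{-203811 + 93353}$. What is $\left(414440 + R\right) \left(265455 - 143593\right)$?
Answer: $50504487280 + 121862 i \sqrt{110458} \approx 5.0504 \cdot 10^{10} + 4.0501 \cdot 10^{7} i$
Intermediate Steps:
$R = i \sqrt{110458}$ ($R = \sqrt{-110458} = i \sqrt{110458} \approx 332.35 i$)
$\left(414440 + R\right) \left(265455 - 143593\right) = \left(414440 + i \sqrt{110458}\right) \left(265455 - 143593\right) = \left(414440 + i \sqrt{110458}\right) 121862 = 50504487280 + 121862 i \sqrt{110458}$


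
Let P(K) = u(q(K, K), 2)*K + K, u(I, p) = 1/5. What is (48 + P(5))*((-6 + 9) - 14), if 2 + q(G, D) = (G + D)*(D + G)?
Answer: -594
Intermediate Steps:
q(G, D) = -2 + (D + G)**2 (q(G, D) = -2 + (G + D)*(D + G) = -2 + (D + G)*(D + G) = -2 + (D + G)**2)
u(I, p) = 1/5
P(K) = 6*K/5 (P(K) = K/5 + K = 6*K/5)
(48 + P(5))*((-6 + 9) - 14) = (48 + (6/5)*5)*((-6 + 9) - 14) = (48 + 6)*(3 - 14) = 54*(-11) = -594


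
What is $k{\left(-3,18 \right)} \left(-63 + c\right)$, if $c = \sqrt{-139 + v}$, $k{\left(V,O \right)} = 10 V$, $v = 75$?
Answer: $1890 - 240 i \approx 1890.0 - 240.0 i$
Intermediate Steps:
$c = 8 i$ ($c = \sqrt{-139 + 75} = \sqrt{-64} = 8 i \approx 8.0 i$)
$k{\left(-3,18 \right)} \left(-63 + c\right) = 10 \left(-3\right) \left(-63 + 8 i\right) = - 30 \left(-63 + 8 i\right) = 1890 - 240 i$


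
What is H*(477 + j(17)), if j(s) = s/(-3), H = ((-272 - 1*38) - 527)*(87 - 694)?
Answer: 239465142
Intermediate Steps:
H = 508059 (H = ((-272 - 38) - 527)*(-607) = (-310 - 527)*(-607) = -837*(-607) = 508059)
j(s) = -s/3 (j(s) = s*(-1/3) = -s/3)
H*(477 + j(17)) = 508059*(477 - 1/3*17) = 508059*(477 - 17/3) = 508059*(1414/3) = 239465142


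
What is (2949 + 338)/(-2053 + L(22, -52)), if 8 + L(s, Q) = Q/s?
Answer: -36157/22697 ≈ -1.5930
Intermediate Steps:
L(s, Q) = -8 + Q/s
(2949 + 338)/(-2053 + L(22, -52)) = (2949 + 338)/(-2053 + (-8 - 52/22)) = 3287/(-2053 + (-8 - 52*1/22)) = 3287/(-2053 + (-8 - 26/11)) = 3287/(-2053 - 114/11) = 3287/(-22697/11) = 3287*(-11/22697) = -36157/22697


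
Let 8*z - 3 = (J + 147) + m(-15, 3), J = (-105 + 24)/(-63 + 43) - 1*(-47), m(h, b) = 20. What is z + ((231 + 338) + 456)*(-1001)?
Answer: -164159579/160 ≈ -1.0260e+6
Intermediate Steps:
J = 1021/20 (J = -81/(-20) + 47 = -81*(-1/20) + 47 = 81/20 + 47 = 1021/20 ≈ 51.050)
z = 4421/160 (z = 3/8 + ((1021/20 + 147) + 20)/8 = 3/8 + (3961/20 + 20)/8 = 3/8 + (⅛)*(4361/20) = 3/8 + 4361/160 = 4421/160 ≈ 27.631)
z + ((231 + 338) + 456)*(-1001) = 4421/160 + ((231 + 338) + 456)*(-1001) = 4421/160 + (569 + 456)*(-1001) = 4421/160 + 1025*(-1001) = 4421/160 - 1026025 = -164159579/160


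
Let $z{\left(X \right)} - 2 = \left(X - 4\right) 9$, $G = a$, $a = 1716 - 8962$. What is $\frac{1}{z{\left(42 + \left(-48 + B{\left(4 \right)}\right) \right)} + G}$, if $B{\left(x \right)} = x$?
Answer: $- \frac{1}{7298} \approx -0.00013702$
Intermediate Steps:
$a = -7246$
$G = -7246$
$z{\left(X \right)} = -34 + 9 X$ ($z{\left(X \right)} = 2 + \left(X - 4\right) 9 = 2 + \left(-4 + X\right) 9 = 2 + \left(-36 + 9 X\right) = -34 + 9 X$)
$\frac{1}{z{\left(42 + \left(-48 + B{\left(4 \right)}\right) \right)} + G} = \frac{1}{\left(-34 + 9 \left(42 + \left(-48 + 4\right)\right)\right) - 7246} = \frac{1}{\left(-34 + 9 \left(42 - 44\right)\right) - 7246} = \frac{1}{\left(-34 + 9 \left(-2\right)\right) - 7246} = \frac{1}{\left(-34 - 18\right) - 7246} = \frac{1}{-52 - 7246} = \frac{1}{-7298} = - \frac{1}{7298}$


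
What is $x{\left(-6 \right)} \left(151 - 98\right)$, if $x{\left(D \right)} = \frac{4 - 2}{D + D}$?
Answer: $- \frac{53}{6} \approx -8.8333$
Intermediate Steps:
$x{\left(D \right)} = \frac{1}{D}$ ($x{\left(D \right)} = \frac{2}{2 D} = 2 \frac{1}{2 D} = \frac{1}{D}$)
$x{\left(-6 \right)} \left(151 - 98\right) = \frac{151 - 98}{-6} = \left(- \frac{1}{6}\right) 53 = - \frac{53}{6}$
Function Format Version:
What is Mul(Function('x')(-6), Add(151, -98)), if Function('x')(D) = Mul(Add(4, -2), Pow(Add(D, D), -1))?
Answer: Rational(-53, 6) ≈ -8.8333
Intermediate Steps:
Function('x')(D) = Pow(D, -1) (Function('x')(D) = Mul(2, Pow(Mul(2, D), -1)) = Mul(2, Mul(Rational(1, 2), Pow(D, -1))) = Pow(D, -1))
Mul(Function('x')(-6), Add(151, -98)) = Mul(Pow(-6, -1), Add(151, -98)) = Mul(Rational(-1, 6), 53) = Rational(-53, 6)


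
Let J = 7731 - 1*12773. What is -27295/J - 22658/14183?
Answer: 272883349/71510686 ≈ 3.8160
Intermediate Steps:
J = -5042 (J = 7731 - 12773 = -5042)
-27295/J - 22658/14183 = -27295/(-5042) - 22658/14183 = -27295*(-1/5042) - 22658*1/14183 = 27295/5042 - 22658/14183 = 272883349/71510686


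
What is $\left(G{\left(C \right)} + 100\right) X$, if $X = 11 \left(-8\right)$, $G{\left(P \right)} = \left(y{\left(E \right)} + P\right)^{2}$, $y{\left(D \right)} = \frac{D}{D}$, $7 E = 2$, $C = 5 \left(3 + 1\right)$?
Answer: $-47608$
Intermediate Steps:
$C = 20$ ($C = 5 \cdot 4 = 20$)
$E = \frac{2}{7}$ ($E = \frac{1}{7} \cdot 2 = \frac{2}{7} \approx 0.28571$)
$y{\left(D \right)} = 1$
$G{\left(P \right)} = \left(1 + P\right)^{2}$
$X = -88$
$\left(G{\left(C \right)} + 100\right) X = \left(\left(1 + 20\right)^{2} + 100\right) \left(-88\right) = \left(21^{2} + 100\right) \left(-88\right) = \left(441 + 100\right) \left(-88\right) = 541 \left(-88\right) = -47608$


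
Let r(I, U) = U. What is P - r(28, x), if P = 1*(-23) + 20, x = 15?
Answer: -18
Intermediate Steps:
P = -3 (P = -23 + 20 = -3)
P - r(28, x) = -3 - 1*15 = -3 - 15 = -18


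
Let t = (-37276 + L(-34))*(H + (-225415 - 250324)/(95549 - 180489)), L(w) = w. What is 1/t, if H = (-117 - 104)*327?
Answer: 8494/22900442372171 ≈ 3.7091e-10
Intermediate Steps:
H = -72267 (H = -221*327 = -72267)
t = 22900442372171/8494 (t = (-37276 - 34)*(-72267 + (-225415 - 250324)/(95549 - 180489)) = -37310*(-72267 - 475739/(-84940)) = -37310*(-72267 - 475739*(-1/84940)) = -37310*(-72267 + 475739/84940) = -37310*(-6137883241/84940) = 22900442372171/8494 ≈ 2.6961e+9)
1/t = 1/(22900442372171/8494) = 8494/22900442372171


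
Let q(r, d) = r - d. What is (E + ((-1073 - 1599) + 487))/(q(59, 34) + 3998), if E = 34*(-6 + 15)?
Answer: -1879/4023 ≈ -0.46706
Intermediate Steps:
E = 306 (E = 34*9 = 306)
(E + ((-1073 - 1599) + 487))/(q(59, 34) + 3998) = (306 + ((-1073 - 1599) + 487))/((59 - 1*34) + 3998) = (306 + (-2672 + 487))/((59 - 34) + 3998) = (306 - 2185)/(25 + 3998) = -1879/4023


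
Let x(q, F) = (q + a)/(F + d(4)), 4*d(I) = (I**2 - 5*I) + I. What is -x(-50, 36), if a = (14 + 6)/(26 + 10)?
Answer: 445/324 ≈ 1.3735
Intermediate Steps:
d(I) = -I + I**2/4 (d(I) = ((I**2 - 5*I) + I)/4 = (I**2 - 4*I)/4 = -I + I**2/4)
a = 5/9 (a = 20/36 = 20*(1/36) = 5/9 ≈ 0.55556)
x(q, F) = (5/9 + q)/F (x(q, F) = (q + 5/9)/(F + (1/4)*4*(-4 + 4)) = (5/9 + q)/(F + (1/4)*4*0) = (5/9 + q)/(F + 0) = (5/9 + q)/F)
-x(-50, 36) = -(5/9 - 50)/36 = -(-445)/(36*9) = -1*(-445/324) = 445/324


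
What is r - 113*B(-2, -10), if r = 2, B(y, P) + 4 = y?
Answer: 680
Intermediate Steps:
B(y, P) = -4 + y
r - 113*B(-2, -10) = 2 - 113*(-4 - 2) = 2 - 113*(-6) = 2 + 678 = 680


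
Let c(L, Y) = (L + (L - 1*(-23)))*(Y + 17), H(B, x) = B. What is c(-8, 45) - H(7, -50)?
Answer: 427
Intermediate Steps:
c(L, Y) = (17 + Y)*(23 + 2*L) (c(L, Y) = (L + (L + 23))*(17 + Y) = (L + (23 + L))*(17 + Y) = (23 + 2*L)*(17 + Y) = (17 + Y)*(23 + 2*L))
c(-8, 45) - H(7, -50) = (391 + 23*45 + 34*(-8) + 2*(-8)*45) - 1*7 = (391 + 1035 - 272 - 720) - 7 = 434 - 7 = 427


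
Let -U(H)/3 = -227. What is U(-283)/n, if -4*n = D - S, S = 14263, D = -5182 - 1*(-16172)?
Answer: 908/1091 ≈ 0.83226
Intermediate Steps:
D = 10990 (D = -5182 + 16172 = 10990)
n = 3273/4 (n = -(10990 - 1*14263)/4 = -(10990 - 14263)/4 = -¼*(-3273) = 3273/4 ≈ 818.25)
U(H) = 681 (U(H) = -3*(-227) = 681)
U(-283)/n = 681/(3273/4) = 681*(4/3273) = 908/1091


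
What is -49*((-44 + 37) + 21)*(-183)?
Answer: 125538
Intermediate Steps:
-49*((-44 + 37) + 21)*(-183) = -49*(-7 + 21)*(-183) = -49*14*(-183) = -686*(-183) = 125538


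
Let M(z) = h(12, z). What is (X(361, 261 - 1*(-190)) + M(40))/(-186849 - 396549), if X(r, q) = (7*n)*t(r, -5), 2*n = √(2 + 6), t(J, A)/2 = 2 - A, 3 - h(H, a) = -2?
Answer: -5/583398 - 49*√2/291699 ≈ -0.00024613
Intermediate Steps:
h(H, a) = 5 (h(H, a) = 3 - 1*(-2) = 3 + 2 = 5)
M(z) = 5
t(J, A) = 4 - 2*A (t(J, A) = 2*(2 - A) = 4 - 2*A)
n = √2 (n = √(2 + 6)/2 = √8/2 = (2*√2)/2 = √2 ≈ 1.4142)
X(r, q) = 98*√2 (X(r, q) = (7*√2)*(4 - 2*(-5)) = (7*√2)*(4 + 10) = (7*√2)*14 = 98*√2)
(X(361, 261 - 1*(-190)) + M(40))/(-186849 - 396549) = (98*√2 + 5)/(-186849 - 396549) = (5 + 98*√2)/(-583398) = (5 + 98*√2)*(-1/583398) = -5/583398 - 49*√2/291699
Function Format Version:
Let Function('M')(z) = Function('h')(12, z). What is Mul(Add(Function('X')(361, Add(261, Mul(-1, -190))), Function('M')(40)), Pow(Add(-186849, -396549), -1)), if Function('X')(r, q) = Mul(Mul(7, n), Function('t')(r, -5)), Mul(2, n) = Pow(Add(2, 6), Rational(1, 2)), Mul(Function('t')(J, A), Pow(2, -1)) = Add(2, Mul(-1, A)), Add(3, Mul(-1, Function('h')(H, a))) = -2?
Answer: Add(Rational(-5, 583398), Mul(Rational(-49, 291699), Pow(2, Rational(1, 2)))) ≈ -0.00024613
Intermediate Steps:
Function('h')(H, a) = 5 (Function('h')(H, a) = Add(3, Mul(-1, -2)) = Add(3, 2) = 5)
Function('M')(z) = 5
Function('t')(J, A) = Add(4, Mul(-2, A)) (Function('t')(J, A) = Mul(2, Add(2, Mul(-1, A))) = Add(4, Mul(-2, A)))
n = Pow(2, Rational(1, 2)) (n = Mul(Rational(1, 2), Pow(Add(2, 6), Rational(1, 2))) = Mul(Rational(1, 2), Pow(8, Rational(1, 2))) = Mul(Rational(1, 2), Mul(2, Pow(2, Rational(1, 2)))) = Pow(2, Rational(1, 2)) ≈ 1.4142)
Function('X')(r, q) = Mul(98, Pow(2, Rational(1, 2))) (Function('X')(r, q) = Mul(Mul(7, Pow(2, Rational(1, 2))), Add(4, Mul(-2, -5))) = Mul(Mul(7, Pow(2, Rational(1, 2))), Add(4, 10)) = Mul(Mul(7, Pow(2, Rational(1, 2))), 14) = Mul(98, Pow(2, Rational(1, 2))))
Mul(Add(Function('X')(361, Add(261, Mul(-1, -190))), Function('M')(40)), Pow(Add(-186849, -396549), -1)) = Mul(Add(Mul(98, Pow(2, Rational(1, 2))), 5), Pow(Add(-186849, -396549), -1)) = Mul(Add(5, Mul(98, Pow(2, Rational(1, 2)))), Pow(-583398, -1)) = Mul(Add(5, Mul(98, Pow(2, Rational(1, 2)))), Rational(-1, 583398)) = Add(Rational(-5, 583398), Mul(Rational(-49, 291699), Pow(2, Rational(1, 2))))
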